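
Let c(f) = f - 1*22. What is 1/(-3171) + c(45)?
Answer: 72932/3171 ≈ 23.000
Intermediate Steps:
c(f) = -22 + f (c(f) = f - 22 = -22 + f)
1/(-3171) + c(45) = 1/(-3171) + (-22 + 45) = -1/3171 + 23 = 72932/3171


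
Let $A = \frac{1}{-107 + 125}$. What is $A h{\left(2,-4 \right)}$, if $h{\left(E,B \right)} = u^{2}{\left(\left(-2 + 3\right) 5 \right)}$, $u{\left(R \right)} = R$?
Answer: $\frac{25}{18} \approx 1.3889$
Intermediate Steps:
$h{\left(E,B \right)} = 25$ ($h{\left(E,B \right)} = \left(\left(-2 + 3\right) 5\right)^{2} = \left(1 \cdot 5\right)^{2} = 5^{2} = 25$)
$A = \frac{1}{18} \approx 0.055556$
$A h{\left(2,-4 \right)} = \frac{1}{18} \cdot 25 = \frac{25}{18}$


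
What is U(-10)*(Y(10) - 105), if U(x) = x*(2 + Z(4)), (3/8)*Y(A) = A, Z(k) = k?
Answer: 4700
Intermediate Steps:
Y(A) = 8*A/3
U(x) = 6*x (U(x) = x*(2 + 4) = x*6 = 6*x)
U(-10)*(Y(10) - 105) = (6*(-10))*((8/3)*10 - 105) = -60*(80/3 - 105) = -60*(-235/3) = 4700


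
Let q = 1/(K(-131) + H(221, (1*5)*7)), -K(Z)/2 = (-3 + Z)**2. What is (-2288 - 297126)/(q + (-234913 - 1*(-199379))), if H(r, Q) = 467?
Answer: 10612729230/1259502631 ≈ 8.4261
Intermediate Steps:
K(Z) = -2*(-3 + Z)**2
q = -1/35445 (q = 1/(-2*(-3 - 131)**2 + 467) = 1/(-2*(-134)**2 + 467) = 1/(-2*17956 + 467) = 1/(-35912 + 467) = 1/(-35445) = -1/35445 ≈ -2.8213e-5)
(-2288 - 297126)/(q + (-234913 - 1*(-199379))) = (-2288 - 297126)/(-1/35445 + (-234913 - 1*(-199379))) = -299414/(-1/35445 + (-234913 + 199379)) = -299414/(-1/35445 - 35534) = -299414/(-1259502631/35445) = -299414*(-35445/1259502631) = 10612729230/1259502631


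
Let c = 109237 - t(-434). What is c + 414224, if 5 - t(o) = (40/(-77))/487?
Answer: 19629076504/37499 ≈ 5.2346e+5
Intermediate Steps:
t(o) = 187535/37499 (t(o) = 5 - 40/(-77)/487 = 5 - 40*(-1/77)/487 = 5 - (-40)/(77*487) = 5 - 1*(-40/37499) = 5 + 40/37499 = 187535/37499)
c = 4096090728/37499 (c = 109237 - 1*187535/37499 = 109237 - 187535/37499 = 4096090728/37499 ≈ 1.0923e+5)
c + 414224 = 4096090728/37499 + 414224 = 19629076504/37499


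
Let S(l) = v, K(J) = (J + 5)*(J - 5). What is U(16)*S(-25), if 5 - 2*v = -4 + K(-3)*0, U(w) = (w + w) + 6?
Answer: 171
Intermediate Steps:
U(w) = 6 + 2*w (U(w) = 2*w + 6 = 6 + 2*w)
K(J) = (-5 + J)*(5 + J) (K(J) = (5 + J)*(-5 + J) = (-5 + J)*(5 + J))
v = 9/2 (v = 5/2 - (-4 + (-25 + (-3)**2)*0)/2 = 5/2 - (-4 + (-25 + 9)*0)/2 = 5/2 - (-4 - 16*0)/2 = 5/2 - (-4 + 0)/2 = 5/2 - 1/2*(-4) = 5/2 + 2 = 9/2 ≈ 4.5000)
S(l) = 9/2
U(16)*S(-25) = (6 + 2*16)*(9/2) = (6 + 32)*(9/2) = 38*(9/2) = 171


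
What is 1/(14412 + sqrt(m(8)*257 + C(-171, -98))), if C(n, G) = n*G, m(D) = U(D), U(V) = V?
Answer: 7206/103843465 - sqrt(18814)/207686930 ≈ 6.8732e-5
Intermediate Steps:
m(D) = D
C(n, G) = G*n
1/(14412 + sqrt(m(8)*257 + C(-171, -98))) = 1/(14412 + sqrt(8*257 - 98*(-171))) = 1/(14412 + sqrt(2056 + 16758)) = 1/(14412 + sqrt(18814))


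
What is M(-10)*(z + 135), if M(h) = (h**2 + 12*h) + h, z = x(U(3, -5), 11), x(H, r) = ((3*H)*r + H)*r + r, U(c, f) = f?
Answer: 51720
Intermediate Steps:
x(H, r) = r + r*(H + 3*H*r) (x(H, r) = (3*H*r + H)*r + r = (H + 3*H*r)*r + r = r*(H + 3*H*r) + r = r + r*(H + 3*H*r))
z = -1859 (z = 11*(1 - 5 + 3*(-5)*11) = 11*(1 - 5 - 165) = 11*(-169) = -1859)
M(h) = h**2 + 13*h
M(-10)*(z + 135) = (-10*(13 - 10))*(-1859 + 135) = -10*3*(-1724) = -30*(-1724) = 51720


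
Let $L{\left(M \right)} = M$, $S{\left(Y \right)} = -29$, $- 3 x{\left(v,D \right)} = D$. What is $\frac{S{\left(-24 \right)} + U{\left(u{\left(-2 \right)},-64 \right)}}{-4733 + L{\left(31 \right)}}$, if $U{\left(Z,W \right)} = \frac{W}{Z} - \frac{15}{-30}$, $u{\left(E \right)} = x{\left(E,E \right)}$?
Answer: $\frac{249}{9404} \approx 0.026478$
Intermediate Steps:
$x{\left(v,D \right)} = - \frac{D}{3}$
$u{\left(E \right)} = - \frac{E}{3}$
$U{\left(Z,W \right)} = \frac{1}{2} + \frac{W}{Z}$ ($U{\left(Z,W \right)} = \frac{W}{Z} - - \frac{1}{2} = \frac{W}{Z} + \frac{1}{2} = \frac{1}{2} + \frac{W}{Z}$)
$\frac{S{\left(-24 \right)} + U{\left(u{\left(-2 \right)},-64 \right)}}{-4733 + L{\left(31 \right)}} = \frac{-29 + \frac{-64 + \frac{\left(- \frac{1}{3}\right) \left(-2\right)}{2}}{\left(- \frac{1}{3}\right) \left(-2\right)}}{-4733 + 31} = \frac{-29 + \frac{-64 + \frac{1}{2} \cdot \frac{2}{3}}{\frac{2}{3}}}{-4702} = \left(-29 + \frac{3 \left(-64 + \frac{1}{3}\right)}{2}\right) \left(- \frac{1}{4702}\right) = \left(-29 + \frac{3}{2} \left(- \frac{191}{3}\right)\right) \left(- \frac{1}{4702}\right) = \left(-29 - \frac{191}{2}\right) \left(- \frac{1}{4702}\right) = \left(- \frac{249}{2}\right) \left(- \frac{1}{4702}\right) = \frac{249}{9404}$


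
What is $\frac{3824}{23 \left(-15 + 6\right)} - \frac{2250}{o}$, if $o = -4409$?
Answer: $- \frac{16394266}{912663} \approx -17.963$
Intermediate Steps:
$\frac{3824}{23 \left(-15 + 6\right)} - \frac{2250}{o} = \frac{3824}{23 \left(-15 + 6\right)} - \frac{2250}{-4409} = \frac{3824}{23 \left(-9\right)} - - \frac{2250}{4409} = \frac{3824}{-207} + \frac{2250}{4409} = 3824 \left(- \frac{1}{207}\right) + \frac{2250}{4409} = - \frac{3824}{207} + \frac{2250}{4409} = - \frac{16394266}{912663}$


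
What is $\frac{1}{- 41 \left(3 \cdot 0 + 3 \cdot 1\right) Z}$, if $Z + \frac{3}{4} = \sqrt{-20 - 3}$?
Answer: $\frac{4}{15457} + \frac{16 i \sqrt{23}}{46371} \approx 0.00025878 + 0.0016548 i$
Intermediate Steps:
$Z = - \frac{3}{4} + i \sqrt{23}$ ($Z = - \frac{3}{4} + \sqrt{-20 - 3} = - \frac{3}{4} + \sqrt{-23} = - \frac{3}{4} + i \sqrt{23} \approx -0.75 + 4.7958 i$)
$\frac{1}{- 41 \left(3 \cdot 0 + 3 \cdot 1\right) Z} = \frac{1}{- 41 \left(3 \cdot 0 + 3 \cdot 1\right) \left(- \frac{3}{4} + i \sqrt{23}\right)} = \frac{1}{- 41 \left(0 + 3\right) \left(- \frac{3}{4} + i \sqrt{23}\right)} = \frac{1}{\left(-41\right) 3 \left(- \frac{3}{4} + i \sqrt{23}\right)} = \frac{1}{\left(-123\right) \left(- \frac{3}{4} + i \sqrt{23}\right)} = \frac{1}{\frac{369}{4} - 123 i \sqrt{23}}$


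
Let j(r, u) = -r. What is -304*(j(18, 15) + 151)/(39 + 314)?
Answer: -40432/353 ≈ -114.54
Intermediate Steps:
-304*(j(18, 15) + 151)/(39 + 314) = -304*(-1*18 + 151)/(39 + 314) = -304*(-18 + 151)/353 = -40432/353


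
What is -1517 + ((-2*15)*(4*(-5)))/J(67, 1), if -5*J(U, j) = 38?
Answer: -30323/19 ≈ -1595.9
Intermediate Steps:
J(U, j) = -38/5 (J(U, j) = -⅕*38 = -38/5)
-1517 + ((-2*15)*(4*(-5)))/J(67, 1) = -1517 + ((-2*15)*(4*(-5)))/(-38/5) = -1517 - 30*(-20)*(-5/38) = -1517 + 600*(-5/38) = -1517 - 1500/19 = -30323/19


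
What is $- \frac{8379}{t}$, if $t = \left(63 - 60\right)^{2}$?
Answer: $-931$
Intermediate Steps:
$t = 9$ ($t = 3^{2} = 9$)
$- \frac{8379}{t} = - \frac{8379}{9} = \left(-8379\right) \frac{1}{9} = -931$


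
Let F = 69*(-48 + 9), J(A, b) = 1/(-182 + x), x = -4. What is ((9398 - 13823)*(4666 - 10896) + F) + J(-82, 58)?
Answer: 5127100973/186 ≈ 2.7565e+7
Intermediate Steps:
J(A, b) = -1/186 (J(A, b) = 1/(-182 - 4) = 1/(-186) = -1/186)
F = -2691 (F = 69*(-39) = -2691)
((9398 - 13823)*(4666 - 10896) + F) + J(-82, 58) = ((9398 - 13823)*(4666 - 10896) - 2691) - 1/186 = (-4425*(-6230) - 2691) - 1/186 = (27567750 - 2691) - 1/186 = 27565059 - 1/186 = 5127100973/186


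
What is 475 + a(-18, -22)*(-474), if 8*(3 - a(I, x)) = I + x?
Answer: -3317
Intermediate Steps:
a(I, x) = 3 - I/8 - x/8 (a(I, x) = 3 - (I + x)/8 = 3 + (-I/8 - x/8) = 3 - I/8 - x/8)
475 + a(-18, -22)*(-474) = 475 + (3 - ⅛*(-18) - ⅛*(-22))*(-474) = 475 + (3 + 9/4 + 11/4)*(-474) = 475 + 8*(-474) = 475 - 3792 = -3317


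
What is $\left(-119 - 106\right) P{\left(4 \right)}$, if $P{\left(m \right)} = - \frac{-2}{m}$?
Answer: $- \frac{225}{2} \approx -112.5$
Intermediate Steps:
$P{\left(m \right)} = \frac{2}{m}$
$\left(-119 - 106\right) P{\left(4 \right)} = \left(-119 - 106\right) \frac{2}{4} = - 225 \cdot 2 \cdot \frac{1}{4} = \left(-225\right) \frac{1}{2} = - \frac{225}{2}$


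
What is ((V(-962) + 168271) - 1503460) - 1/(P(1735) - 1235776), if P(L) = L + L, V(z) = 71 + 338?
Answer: -1644857402679/1232306 ≈ -1.3348e+6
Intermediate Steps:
V(z) = 409
P(L) = 2*L
((V(-962) + 168271) - 1503460) - 1/(P(1735) - 1235776) = ((409 + 168271) - 1503460) - 1/(2*1735 - 1235776) = (168680 - 1503460) - 1/(3470 - 1235776) = -1334780 - 1/(-1232306) = -1334780 - 1*(-1/1232306) = -1334780 + 1/1232306 = -1644857402679/1232306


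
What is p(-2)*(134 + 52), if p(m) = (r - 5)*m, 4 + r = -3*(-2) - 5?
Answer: 2976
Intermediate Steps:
r = -3 (r = -4 + (-3*(-2) - 5) = -4 + (6 - 5) = -4 + 1 = -3)
p(m) = -8*m (p(m) = (-3 - 5)*m = -8*m)
p(-2)*(134 + 52) = (-8*(-2))*(134 + 52) = 16*186 = 2976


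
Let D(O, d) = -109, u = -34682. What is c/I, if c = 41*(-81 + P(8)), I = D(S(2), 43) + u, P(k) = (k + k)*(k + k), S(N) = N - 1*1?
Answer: -7175/34791 ≈ -0.20623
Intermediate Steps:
S(N) = -1 + N (S(N) = N - 1 = -1 + N)
P(k) = 4*k² (P(k) = (2*k)*(2*k) = 4*k²)
I = -34791 (I = -109 - 34682 = -34791)
c = 7175 (c = 41*(-81 + 4*8²) = 41*(-81 + 4*64) = 41*(-81 + 256) = 41*175 = 7175)
c/I = 7175/(-34791) = 7175*(-1/34791) = -7175/34791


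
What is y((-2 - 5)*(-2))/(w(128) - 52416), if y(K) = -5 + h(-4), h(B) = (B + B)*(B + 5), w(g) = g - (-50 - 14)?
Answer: 13/52224 ≈ 0.00024893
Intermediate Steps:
w(g) = 64 + g (w(g) = g - 1*(-64) = g + 64 = 64 + g)
h(B) = 2*B*(5 + B) (h(B) = (2*B)*(5 + B) = 2*B*(5 + B))
y(K) = -13 (y(K) = -5 + 2*(-4)*(5 - 4) = -5 + 2*(-4)*1 = -5 - 8 = -13)
y((-2 - 5)*(-2))/(w(128) - 52416) = -13/((64 + 128) - 52416) = -13/(192 - 52416) = -13/(-52224) = -1/52224*(-13) = 13/52224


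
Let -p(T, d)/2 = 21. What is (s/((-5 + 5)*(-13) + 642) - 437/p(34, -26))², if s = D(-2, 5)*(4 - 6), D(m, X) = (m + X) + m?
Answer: 2185095025/20196036 ≈ 108.19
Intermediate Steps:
D(m, X) = X + 2*m (D(m, X) = (X + m) + m = X + 2*m)
p(T, d) = -42 (p(T, d) = -2*21 = -42)
s = -2 (s = (5 + 2*(-2))*(4 - 6) = (5 - 4)*(-2) = 1*(-2) = -2)
(s/((-5 + 5)*(-13) + 642) - 437/p(34, -26))² = (-2/((-5 + 5)*(-13) + 642) - 437/(-42))² = (-2/(0*(-13) + 642) - 437*(-1/42))² = (-2/(0 + 642) + 437/42)² = (-2/642 + 437/42)² = (-2*1/642 + 437/42)² = (-1/321 + 437/42)² = (46745/4494)² = 2185095025/20196036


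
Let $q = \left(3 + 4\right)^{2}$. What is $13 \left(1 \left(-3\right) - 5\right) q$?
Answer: $-5096$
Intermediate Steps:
$q = 49$ ($q = 7^{2} = 49$)
$13 \left(1 \left(-3\right) - 5\right) q = 13 \left(1 \left(-3\right) - 5\right) 49 = 13 \left(-3 - 5\right) 49 = 13 \left(-8\right) 49 = \left(-104\right) 49 = -5096$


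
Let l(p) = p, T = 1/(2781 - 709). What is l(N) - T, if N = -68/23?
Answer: -140919/47656 ≈ -2.9570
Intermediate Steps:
N = -68/23 (N = -68*1/23 = -68/23 ≈ -2.9565)
T = 1/2072 ≈ 0.00048263
l(N) - T = -68/23 - 1*1/2072 = -68/23 - 1/2072 = -140919/47656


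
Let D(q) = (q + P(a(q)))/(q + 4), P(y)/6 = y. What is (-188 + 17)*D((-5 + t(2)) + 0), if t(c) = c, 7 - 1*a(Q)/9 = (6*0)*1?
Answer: -64125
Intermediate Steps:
a(Q) = 63 (a(Q) = 63 - 9*6*0 = 63 - 0 = 63 - 9*0 = 63 + 0 = 63)
P(y) = 6*y
D(q) = (378 + q)/(4 + q) (D(q) = (q + 6*63)/(q + 4) = (q + 378)/(4 + q) = (378 + q)/(4 + q))
(-188 + 17)*D((-5 + t(2)) + 0) = (-188 + 17)*((378 + ((-5 + 2) + 0))/(4 + ((-5 + 2) + 0))) = -171*(378 + (-3 + 0))/(4 + (-3 + 0)) = -171*(378 - 3)/(4 - 3) = -171*375/1 = -171*375 = -64125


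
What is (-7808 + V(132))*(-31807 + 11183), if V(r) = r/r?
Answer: 161011568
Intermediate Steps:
V(r) = 1
(-7808 + V(132))*(-31807 + 11183) = (-7808 + 1)*(-31807 + 11183) = -7807*(-20624) = 161011568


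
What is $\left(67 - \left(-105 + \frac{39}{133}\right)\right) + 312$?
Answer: $\frac{64333}{133} \approx 483.71$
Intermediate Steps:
$\left(67 - \left(-105 + \frac{39}{133}\right)\right) + 312 = \left(67 + \left(\left(-39\right) \frac{1}{133} + 105\right)\right) + 312 = \left(67 + \left(- \frac{39}{133} + 105\right)\right) + 312 = \left(67 + \frac{13926}{133}\right) + 312 = \frac{22837}{133} + 312 = \frac{64333}{133}$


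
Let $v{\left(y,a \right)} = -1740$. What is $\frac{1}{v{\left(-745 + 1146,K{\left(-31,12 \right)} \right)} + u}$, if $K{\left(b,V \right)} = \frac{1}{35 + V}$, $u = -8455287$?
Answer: $- \frac{1}{8457027} \approx -1.1824 \cdot 10^{-7}$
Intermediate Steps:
$\frac{1}{v{\left(-745 + 1146,K{\left(-31,12 \right)} \right)} + u} = \frac{1}{-1740 - 8455287} = \frac{1}{-8457027} = - \frac{1}{8457027}$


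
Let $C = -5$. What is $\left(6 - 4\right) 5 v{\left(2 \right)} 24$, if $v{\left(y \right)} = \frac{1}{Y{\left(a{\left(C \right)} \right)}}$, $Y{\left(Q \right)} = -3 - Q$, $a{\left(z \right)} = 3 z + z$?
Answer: $\frac{240}{17} \approx 14.118$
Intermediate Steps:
$a{\left(z \right)} = 4 z$
$v{\left(y \right)} = \frac{1}{17}$ ($v{\left(y \right)} = \frac{1}{-3 - 4 \left(-5\right)} = \frac{1}{-3 - -20} = \frac{1}{-3 + 20} = \frac{1}{17}$)
$\left(6 - 4\right) 5 v{\left(2 \right)} 24 = \left(6 - 4\right) 5 \cdot \frac{1}{17} \cdot 24 = 2 \cdot 5 \cdot \frac{1}{17} \cdot 24 = 10 \cdot \frac{1}{17} \cdot 24 = \frac{10}{17} \cdot 24 = \frac{240}{17}$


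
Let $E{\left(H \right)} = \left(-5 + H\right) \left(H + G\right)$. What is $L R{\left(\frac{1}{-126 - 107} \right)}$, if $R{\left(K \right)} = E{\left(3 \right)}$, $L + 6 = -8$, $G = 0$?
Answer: $84$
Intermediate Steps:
$L = -14$ ($L = -6 - 8 = -14$)
$E{\left(H \right)} = H \left(-5 + H\right)$ ($E{\left(H \right)} = \left(-5 + H\right) \left(H + 0\right) = \left(-5 + H\right) H = H \left(-5 + H\right)$)
$R{\left(K \right)} = -6$ ($R{\left(K \right)} = 3 \left(-5 + 3\right) = 3 \left(-2\right) = -6$)
$L R{\left(\frac{1}{-126 - 107} \right)} = \left(-14\right) \left(-6\right) = 84$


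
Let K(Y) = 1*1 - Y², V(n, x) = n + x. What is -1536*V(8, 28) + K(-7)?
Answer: -55344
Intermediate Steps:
K(Y) = 1 - Y²
-1536*V(8, 28) + K(-7) = -1536*(8 + 28) + (1 - 1*(-7)²) = -1536*36 + (1 - 1*49) = -55296 + (1 - 49) = -55296 - 48 = -55344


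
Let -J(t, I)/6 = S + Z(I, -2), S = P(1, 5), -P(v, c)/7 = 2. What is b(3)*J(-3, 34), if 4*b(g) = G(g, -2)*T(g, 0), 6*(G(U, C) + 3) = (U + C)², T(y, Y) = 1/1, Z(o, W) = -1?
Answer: -255/4 ≈ -63.750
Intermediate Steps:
P(v, c) = -14 (P(v, c) = -7*2 = -14)
S = -14
T(y, Y) = 1
G(U, C) = -3 + (C + U)²/6 (G(U, C) = -3 + (U + C)²/6 = -3 + (C + U)²/6)
J(t, I) = 90 (J(t, I) = -6*(-14 - 1) = -6*(-15) = 90)
b(g) = -¾ + (-2 + g)²/24 (b(g) = ((-3 + (-2 + g)²/6)*1)/4 = (-3 + (-2 + g)²/6)/4 = -¾ + (-2 + g)²/24)
b(3)*J(-3, 34) = (-¾ + (-2 + 3)²/24)*90 = (-¾ + (1/24)*1²)*90 = (-¾ + (1/24)*1)*90 = (-¾ + 1/24)*90 = -17/24*90 = -255/4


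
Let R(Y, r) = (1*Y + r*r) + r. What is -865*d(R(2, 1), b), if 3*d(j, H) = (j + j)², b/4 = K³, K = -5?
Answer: -55360/3 ≈ -18453.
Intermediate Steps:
b = -500 (b = 4*(-5)³ = 4*(-125) = -500)
R(Y, r) = Y + r + r² (R(Y, r) = (Y + r²) + r = Y + r + r²)
d(j, H) = 4*j²/3 (d(j, H) = (j + j)²/3 = (2*j)²/3 = (4*j²)/3 = 4*j²/3)
-865*d(R(2, 1), b) = -3460*(2 + 1 + 1²)²/3 = -3460*(2 + 1 + 1)²/3 = -3460*4²/3 = -3460*16/3 = -865*64/3 = -55360/3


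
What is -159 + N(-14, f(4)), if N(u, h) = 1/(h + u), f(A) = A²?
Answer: -317/2 ≈ -158.50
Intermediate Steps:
-159 + N(-14, f(4)) = -159 + 1/(4² - 14) = -159 + 1/(16 - 14) = -159 + 1/2 = -159 + ½ = -317/2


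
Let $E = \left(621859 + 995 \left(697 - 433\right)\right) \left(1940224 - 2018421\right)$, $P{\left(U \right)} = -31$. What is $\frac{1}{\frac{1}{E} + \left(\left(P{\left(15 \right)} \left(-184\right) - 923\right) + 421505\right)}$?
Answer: $\frac{69168296183}{29485476306666337} \approx 2.3458 \cdot 10^{-6}$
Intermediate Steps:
$E = -69168296183$ ($E = \left(621859 + 995 \cdot 264\right) \left(-78197\right) = \left(621859 + 262680\right) \left(-78197\right) = 884539 \left(-78197\right) = -69168296183$)
$\frac{1}{\frac{1}{E} + \left(\left(P{\left(15 \right)} \left(-184\right) - 923\right) + 421505\right)} = \frac{1}{\frac{1}{-69168296183} + \left(\left(\left(-31\right) \left(-184\right) - 923\right) + 421505\right)} = \frac{1}{- \frac{1}{69168296183} + \left(\left(5704 - 923\right) + 421505\right)} = \frac{1}{- \frac{1}{69168296183} + \left(4781 + 421505\right)} = \frac{1}{- \frac{1}{69168296183} + 426286} = \frac{1}{\frac{29485476306666337}{69168296183}} = \frac{69168296183}{29485476306666337}$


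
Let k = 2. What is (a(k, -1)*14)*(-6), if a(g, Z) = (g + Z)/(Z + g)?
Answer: -84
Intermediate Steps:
a(g, Z) = 1 (a(g, Z) = (Z + g)/(Z + g) = 1)
(a(k, -1)*14)*(-6) = (1*14)*(-6) = 14*(-6) = -84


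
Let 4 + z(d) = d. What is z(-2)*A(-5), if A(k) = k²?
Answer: -150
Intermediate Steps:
z(d) = -4 + d
z(-2)*A(-5) = (-4 - 2)*(-5)² = -6*25 = -150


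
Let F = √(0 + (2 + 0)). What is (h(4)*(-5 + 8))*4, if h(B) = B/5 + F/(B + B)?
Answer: 48/5 + 3*√2/2 ≈ 11.721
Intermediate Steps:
F = √2 (F = √(0 + 2) = √2 ≈ 1.4142)
h(B) = B/5 + √2/(2*B) (h(B) = B/5 + √2/(B + B) = B*(⅕) + √2/((2*B)) = B/5 + √2*(1/(2*B)) = B/5 + √2/(2*B))
(h(4)*(-5 + 8))*4 = (((⅕)*4 + (½)*√2/4)*(-5 + 8))*4 = ((⅘ + (½)*√2*(¼))*3)*4 = ((⅘ + √2/8)*3)*4 = (12/5 + 3*√2/8)*4 = 48/5 + 3*√2/2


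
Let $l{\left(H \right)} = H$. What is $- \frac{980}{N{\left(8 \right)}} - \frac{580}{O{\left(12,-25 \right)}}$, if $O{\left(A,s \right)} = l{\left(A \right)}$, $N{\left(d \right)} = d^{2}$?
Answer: $- \frac{3055}{48} \approx -63.646$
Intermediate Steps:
$O{\left(A,s \right)} = A$
$- \frac{980}{N{\left(8 \right)}} - \frac{580}{O{\left(12,-25 \right)}} = - \frac{980}{8^{2}} - \frac{580}{12} = - \frac{980}{64} - \frac{145}{3} = \left(-980\right) \frac{1}{64} - \frac{145}{3} = - \frac{245}{16} - \frac{145}{3} = - \frac{3055}{48}$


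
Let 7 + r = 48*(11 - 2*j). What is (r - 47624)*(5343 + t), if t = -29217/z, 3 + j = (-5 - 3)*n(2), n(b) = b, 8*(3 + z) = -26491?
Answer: -6425243188299/26515 ≈ -2.4232e+8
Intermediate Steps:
z = -26515/8 (z = -3 + (⅛)*(-26491) = -3 - 26491/8 = -26515/8 ≈ -3314.4)
j = -19 (j = -3 + (-5 - 3)*2 = -3 - 8*2 = -3 - 16 = -19)
t = 233736/26515 (t = -29217/(-26515/8) = -29217*(-8/26515) = 233736/26515 ≈ 8.8152)
r = 2345 (r = -7 + 48*(11 - 2*(-19)) = -7 + 48*(11 + 38) = -7 + 48*49 = -7 + 2352 = 2345)
(r - 47624)*(5343 + t) = (2345 - 47624)*(5343 + 233736/26515) = -45279*141903381/26515 = -6425243188299/26515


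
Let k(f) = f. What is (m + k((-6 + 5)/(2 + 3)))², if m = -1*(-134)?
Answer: 447561/25 ≈ 17902.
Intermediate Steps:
m = 134
(m + k((-6 + 5)/(2 + 3)))² = (134 + (-6 + 5)/(2 + 3))² = (134 - 1/5)² = (134 - 1*⅕)² = (134 - ⅕)² = (669/5)² = 447561/25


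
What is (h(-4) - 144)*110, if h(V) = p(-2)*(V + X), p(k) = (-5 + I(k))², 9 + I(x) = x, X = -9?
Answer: -381920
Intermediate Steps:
I(x) = -9 + x
p(k) = (-14 + k)² (p(k) = (-5 + (-9 + k))² = (-14 + k)²)
h(V) = -2304 + 256*V (h(V) = (-14 - 2)²*(V - 9) = (-16)²*(-9 + V) = 256*(-9 + V) = -2304 + 256*V)
(h(-4) - 144)*110 = ((-2304 + 256*(-4)) - 144)*110 = ((-2304 - 1024) - 144)*110 = (-3328 - 144)*110 = -3472*110 = -381920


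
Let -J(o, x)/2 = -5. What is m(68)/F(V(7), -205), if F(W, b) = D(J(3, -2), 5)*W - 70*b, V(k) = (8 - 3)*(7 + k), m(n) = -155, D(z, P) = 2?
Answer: -31/2898 ≈ -0.010697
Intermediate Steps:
J(o, x) = 10 (J(o, x) = -2*(-5) = 10)
V(k) = 35 + 5*k (V(k) = 5*(7 + k) = 35 + 5*k)
F(W, b) = -70*b + 2*W (F(W, b) = 2*W - 70*b = -70*b + 2*W)
m(68)/F(V(7), -205) = -155/(-70*(-205) + 2*(35 + 5*7)) = -155/(14350 + 2*(35 + 35)) = -155/(14350 + 2*70) = -155/(14350 + 140) = -155/14490 = -155*1/14490 = -31/2898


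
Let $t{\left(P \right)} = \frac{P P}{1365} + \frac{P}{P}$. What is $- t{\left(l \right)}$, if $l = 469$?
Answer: $- \frac{31618}{195} \approx -162.14$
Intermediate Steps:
$t{\left(P \right)} = 1 + \frac{P^{2}}{1365}$ ($t{\left(P \right)} = P^{2} \cdot \frac{1}{1365} + 1 = \frac{P^{2}}{1365} + 1 = 1 + \frac{P^{2}}{1365}$)
$- t{\left(l \right)} = - (1 + \frac{469^{2}}{1365}) = - (1 + \frac{1}{1365} \cdot 219961) = - (1 + \frac{31423}{195}) = \left(-1\right) \frac{31618}{195} = - \frac{31618}{195}$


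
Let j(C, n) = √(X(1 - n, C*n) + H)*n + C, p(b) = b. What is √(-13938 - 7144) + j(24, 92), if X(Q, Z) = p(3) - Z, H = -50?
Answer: 24 + I*√21082 + 92*I*√2255 ≈ 24.0 + 4514.0*I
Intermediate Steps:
X(Q, Z) = 3 - Z
j(C, n) = C + n*√(-47 - C*n) (j(C, n) = √((3 - C*n) - 50)*n + C = √(-47 - C*n)*n + C = n*√(-47 - C*n) + C = C + n*√(-47 - C*n))
√(-13938 - 7144) + j(24, 92) = √(-13938 - 7144) + (24 + 92*√(-47 - 1*24*92)) = √(-21082) + (24 + 92*√(-47 - 2208)) = I*√21082 + (24 + 92*√(-2255)) = I*√21082 + (24 + 92*(I*√2255)) = I*√21082 + (24 + 92*I*√2255) = 24 + I*√21082 + 92*I*√2255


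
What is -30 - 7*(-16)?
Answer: 82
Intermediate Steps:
-30 - 7*(-16) = -30 + 112 = 82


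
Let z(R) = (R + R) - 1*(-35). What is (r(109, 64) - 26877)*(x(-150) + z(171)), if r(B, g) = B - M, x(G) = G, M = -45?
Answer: -6066121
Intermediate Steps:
z(R) = 35 + 2*R (z(R) = 2*R + 35 = 35 + 2*R)
r(B, g) = 45 + B (r(B, g) = B - 1*(-45) = B + 45 = 45 + B)
(r(109, 64) - 26877)*(x(-150) + z(171)) = ((45 + 109) - 26877)*(-150 + (35 + 2*171)) = (154 - 26877)*(-150 + (35 + 342)) = -26723*(-150 + 377) = -26723*227 = -6066121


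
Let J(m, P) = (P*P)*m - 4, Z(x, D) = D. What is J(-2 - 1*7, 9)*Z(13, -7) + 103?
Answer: 5234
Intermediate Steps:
J(m, P) = -4 + m*P² (J(m, P) = P²*m - 4 = m*P² - 4 = -4 + m*P²)
J(-2 - 1*7, 9)*Z(13, -7) + 103 = (-4 + (-2 - 1*7)*9²)*(-7) + 103 = (-4 + (-2 - 7)*81)*(-7) + 103 = (-4 - 9*81)*(-7) + 103 = (-4 - 729)*(-7) + 103 = -733*(-7) + 103 = 5131 + 103 = 5234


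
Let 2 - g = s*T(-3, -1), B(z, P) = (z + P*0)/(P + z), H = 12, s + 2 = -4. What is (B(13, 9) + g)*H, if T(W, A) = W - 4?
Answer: -5202/11 ≈ -472.91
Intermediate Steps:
s = -6 (s = -2 - 4 = -6)
T(W, A) = -4 + W
B(z, P) = z/(P + z) (B(z, P) = (z + 0)/(P + z) = z/(P + z))
g = -40 (g = 2 - (-6)*(-4 - 3) = 2 - (-6)*(-7) = 2 - 1*42 = 2 - 42 = -40)
(B(13, 9) + g)*H = (13/(9 + 13) - 40)*12 = (13/22 - 40)*12 = -867/22*12 = -5202/11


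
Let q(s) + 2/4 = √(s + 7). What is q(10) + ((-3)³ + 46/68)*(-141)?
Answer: 63089/17 + √17 ≈ 3715.2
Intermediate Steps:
q(s) = -½ + √(7 + s) (q(s) = -½ + √(s + 7) = -½ + √(7 + s))
q(10) + ((-3)³ + 46/68)*(-141) = (-½ + √(7 + 10)) + ((-3)³ + 46/68)*(-141) = (-½ + √17) + (-27 + 46*(1/68))*(-141) = (-½ + √17) + (-27 + 23/34)*(-141) = (-½ + √17) - 895/34*(-141) = (-½ + √17) + 126195/34 = 63089/17 + √17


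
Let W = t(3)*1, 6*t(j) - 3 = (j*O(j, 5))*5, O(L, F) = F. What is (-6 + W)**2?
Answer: 49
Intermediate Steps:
t(j) = 1/2 + 25*j/6 (t(j) = 1/2 + ((j*5)*5)/6 = 1/2 + ((5*j)*5)/6 = 1/2 + (25*j)/6 = 1/2 + 25*j/6)
W = 13 (W = (1/2 + (25/6)*3)*1 = (1/2 + 25/2)*1 = 13*1 = 13)
(-6 + W)**2 = (-6 + 13)**2 = 7**2 = 49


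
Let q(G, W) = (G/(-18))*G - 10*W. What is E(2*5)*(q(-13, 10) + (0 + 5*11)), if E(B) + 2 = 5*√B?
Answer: 979/9 - 4895*√10/18 ≈ -751.19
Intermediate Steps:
q(G, W) = -10*W - G²/18 (q(G, W) = (G*(-1/18))*G - 10*W = (-G/18)*G - 10*W = -G²/18 - 10*W = -10*W - G²/18)
E(B) = -2 + 5*√B
E(2*5)*(q(-13, 10) + (0 + 5*11)) = (-2 + 5*√(2*5))*((-10*10 - 1/18*(-13)²) + (0 + 5*11)) = (-2 + 5*√10)*((-100 - 1/18*169) + (0 + 55)) = (-2 + 5*√10)*((-100 - 169/18) + 55) = (-2 + 5*√10)*(-1969/18 + 55) = (-2 + 5*√10)*(-979/18) = 979/9 - 4895*√10/18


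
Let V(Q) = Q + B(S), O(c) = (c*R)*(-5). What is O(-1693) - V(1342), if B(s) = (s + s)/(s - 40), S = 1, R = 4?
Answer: 1268204/39 ≈ 32518.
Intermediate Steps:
O(c) = -20*c (O(c) = (c*4)*(-5) = (4*c)*(-5) = -20*c)
B(s) = 2*s/(-40 + s) (B(s) = (2*s)/(-40 + s) = 2*s/(-40 + s))
V(Q) = -2/39 + Q (V(Q) = Q + 2*1/(-40 + 1) = Q + 2*1/(-39) = Q + 2*1*(-1/39) = Q - 2/39 = -2/39 + Q)
O(-1693) - V(1342) = -20*(-1693) - (-2/39 + 1342) = 33860 - 1*52336/39 = 33860 - 52336/39 = 1268204/39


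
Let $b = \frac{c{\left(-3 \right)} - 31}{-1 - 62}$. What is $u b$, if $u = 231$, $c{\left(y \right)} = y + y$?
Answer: $\frac{407}{3} \approx 135.67$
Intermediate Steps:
$c{\left(y \right)} = 2 y$
$b = \frac{37}{63}$ ($b = \frac{2 \left(-3\right) - 31}{-1 - 62} = \frac{-6 - 31}{-63} = \left(-37\right) \left(- \frac{1}{63}\right) = \frac{37}{63} \approx 0.5873$)
$u b = 231 \cdot \frac{37}{63} = \frac{407}{3}$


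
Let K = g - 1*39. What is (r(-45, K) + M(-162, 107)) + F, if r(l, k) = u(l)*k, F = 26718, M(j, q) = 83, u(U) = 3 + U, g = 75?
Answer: 25289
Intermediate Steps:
K = 36 (K = 75 - 1*39 = 75 - 39 = 36)
r(l, k) = k*(3 + l) (r(l, k) = (3 + l)*k = k*(3 + l))
(r(-45, K) + M(-162, 107)) + F = (36*(3 - 45) + 83) + 26718 = (36*(-42) + 83) + 26718 = (-1512 + 83) + 26718 = -1429 + 26718 = 25289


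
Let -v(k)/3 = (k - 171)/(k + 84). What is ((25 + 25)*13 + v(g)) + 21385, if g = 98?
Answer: 4010589/182 ≈ 22036.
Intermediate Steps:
v(k) = -3*(-171 + k)/(84 + k) (v(k) = -3*(k - 171)/(k + 84) = -3*(-171 + k)/(84 + k))
((25 + 25)*13 + v(g)) + 21385 = ((25 + 25)*13 + 3*(171 - 1*98)/(84 + 98)) + 21385 = (50*13 + 3*(171 - 98)/182) + 21385 = (650 + 3*(1/182)*73) + 21385 = (650 + 219/182) + 21385 = 118519/182 + 21385 = 4010589/182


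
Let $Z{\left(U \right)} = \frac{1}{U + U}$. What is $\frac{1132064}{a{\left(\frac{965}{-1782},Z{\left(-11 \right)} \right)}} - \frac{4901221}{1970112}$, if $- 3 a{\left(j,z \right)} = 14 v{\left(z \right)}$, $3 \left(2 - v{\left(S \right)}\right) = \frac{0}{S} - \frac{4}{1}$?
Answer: $- \frac{5018330502863}{68953920} \approx -72778.0$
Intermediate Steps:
$v{\left(S \right)} = \frac{10}{3}$ ($v{\left(S \right)} = 2 - \frac{\frac{0}{S} - \frac{4}{1}}{3} = 2 - \frac{0 - 4}{3} = 2 - - \frac{4}{3} = 2 + \frac{4}{3} = \frac{10}{3}$)
$Z{\left(U \right)} = \frac{1}{2 U}$
$a{\left(j,z \right)} = - \frac{140}{9}$ ($a{\left(j,z \right)} = - \frac{14 \cdot \frac{10}{3}}{3} = \left(- \frac{1}{3}\right) \frac{140}{3} = - \frac{140}{9}$)
$\frac{1132064}{a{\left(\frac{965}{-1782},Z{\left(-11 \right)} \right)}} - \frac{4901221}{1970112} = \frac{1132064}{- \frac{140}{9}} - \frac{4901221}{1970112} = 1132064 \left(- \frac{9}{140}\right) - \frac{4901221}{1970112} = - \frac{2547144}{35} - \frac{4901221}{1970112} = - \frac{5018330502863}{68953920}$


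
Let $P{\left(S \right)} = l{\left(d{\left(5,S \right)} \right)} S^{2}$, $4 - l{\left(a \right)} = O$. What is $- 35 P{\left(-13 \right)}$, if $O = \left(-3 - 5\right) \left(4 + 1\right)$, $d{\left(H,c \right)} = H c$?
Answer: $-260260$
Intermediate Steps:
$O = -40$ ($O = \left(-8\right) 5 = -40$)
$l{\left(a \right)} = 44$ ($l{\left(a \right)} = 4 - -40 = 4 + 40 = 44$)
$P{\left(S \right)} = 44 S^{2}$
$- 35 P{\left(-13 \right)} = - 35 \cdot 44 \left(-13\right)^{2} = - 35 \cdot 44 \cdot 169 = \left(-35\right) 7436 = -260260$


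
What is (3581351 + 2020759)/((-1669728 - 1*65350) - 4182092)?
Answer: -186737/197239 ≈ -0.94675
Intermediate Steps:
(3581351 + 2020759)/((-1669728 - 1*65350) - 4182092) = 5602110/((-1669728 - 65350) - 4182092) = 5602110/(-1735078 - 4182092) = 5602110/(-5917170) = 5602110*(-1/5917170) = -186737/197239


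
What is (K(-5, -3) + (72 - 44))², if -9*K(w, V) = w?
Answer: 66049/81 ≈ 815.42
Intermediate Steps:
K(w, V) = -w/9
(K(-5, -3) + (72 - 44))² = (-⅑*(-5) + (72 - 44))² = (5/9 + 28)² = (257/9)² = 66049/81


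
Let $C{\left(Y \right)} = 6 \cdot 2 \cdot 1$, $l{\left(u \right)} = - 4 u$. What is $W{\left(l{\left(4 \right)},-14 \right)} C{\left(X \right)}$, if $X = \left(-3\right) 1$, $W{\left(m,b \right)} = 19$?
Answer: $228$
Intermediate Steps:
$X = -3$
$C{\left(Y \right)} = 12$ ($C{\left(Y \right)} = 12 \cdot 1 = 12$)
$W{\left(l{\left(4 \right)},-14 \right)} C{\left(X \right)} = 19 \cdot 12 = 228$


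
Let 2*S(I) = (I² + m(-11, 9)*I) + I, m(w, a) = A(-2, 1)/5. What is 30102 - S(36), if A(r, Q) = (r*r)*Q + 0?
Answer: 147108/5 ≈ 29422.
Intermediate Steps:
A(r, Q) = Q*r² (A(r, Q) = r²*Q + 0 = Q*r² + 0 = Q*r²)
m(w, a) = ⅘ (m(w, a) = (1*(-2)²)/5 = (1*4)*(⅕) = 4*(⅕) = ⅘)
S(I) = I²/2 + 9*I/10 (S(I) = ((I² + 4*I/5) + I)/2 = (I² + 9*I/5)/2 = I²/2 + 9*I/10)
30102 - S(36) = 30102 - 36*(9 + 5*36)/10 = 30102 - 36*(9 + 180)/10 = 30102 - 36*189/10 = 30102 - 1*3402/5 = 30102 - 3402/5 = 147108/5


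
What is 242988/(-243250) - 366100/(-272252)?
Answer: 2862482003/8278162375 ≈ 0.34579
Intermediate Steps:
242988/(-243250) - 366100/(-272252) = 242988*(-1/243250) - 366100*(-1/272252) = -121494/121625 + 91525/68063 = 2862482003/8278162375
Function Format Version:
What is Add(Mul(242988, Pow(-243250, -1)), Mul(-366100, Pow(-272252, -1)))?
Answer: Rational(2862482003, 8278162375) ≈ 0.34579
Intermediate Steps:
Add(Mul(242988, Pow(-243250, -1)), Mul(-366100, Pow(-272252, -1))) = Add(Mul(242988, Rational(-1, 243250)), Mul(-366100, Rational(-1, 272252))) = Add(Rational(-121494, 121625), Rational(91525, 68063)) = Rational(2862482003, 8278162375)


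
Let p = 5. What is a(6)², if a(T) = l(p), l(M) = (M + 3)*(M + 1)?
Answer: 2304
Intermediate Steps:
l(M) = (1 + M)*(3 + M) (l(M) = (3 + M)*(1 + M) = (1 + M)*(3 + M))
a(T) = 48 (a(T) = 3 + 5² + 4*5 = 3 + 25 + 20 = 48)
a(6)² = 48² = 2304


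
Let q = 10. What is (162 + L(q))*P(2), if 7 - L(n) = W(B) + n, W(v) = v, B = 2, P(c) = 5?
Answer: 785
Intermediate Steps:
L(n) = 5 - n (L(n) = 7 - (2 + n) = 7 + (-2 - n) = 5 - n)
(162 + L(q))*P(2) = (162 + (5 - 1*10))*5 = (162 + (5 - 10))*5 = (162 - 5)*5 = 157*5 = 785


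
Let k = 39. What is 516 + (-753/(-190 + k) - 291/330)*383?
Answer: 34684849/16610 ≈ 2088.2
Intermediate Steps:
516 + (-753/(-190 + k) - 291/330)*383 = 516 + (-753/(-190 + 39) - 291/330)*383 = 516 + (-753/(-151) - 291*1/330)*383 = 516 + (-753*(-1/151) - 97/110)*383 = 516 + (753/151 - 97/110)*383 = 516 + (68183/16610)*383 = 516 + 26114089/16610 = 34684849/16610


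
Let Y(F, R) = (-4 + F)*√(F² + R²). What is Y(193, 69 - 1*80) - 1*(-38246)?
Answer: 38246 + 189*√37370 ≈ 74782.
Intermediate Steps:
Y(F, R) = √(F² + R²)*(-4 + F)
Y(193, 69 - 1*80) - 1*(-38246) = √(193² + (69 - 1*80)²)*(-4 + 193) - 1*(-38246) = √(37249 + (69 - 80)²)*189 + 38246 = √(37249 + (-11)²)*189 + 38246 = √(37249 + 121)*189 + 38246 = √37370*189 + 38246 = 189*√37370 + 38246 = 38246 + 189*√37370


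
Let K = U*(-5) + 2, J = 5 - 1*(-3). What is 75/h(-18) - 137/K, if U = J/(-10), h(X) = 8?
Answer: -323/24 ≈ -13.458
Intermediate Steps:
J = 8 (J = 5 + 3 = 8)
U = -⅘ (U = 8/(-10) = 8*(-⅒) = -⅘ ≈ -0.80000)
K = 6 (K = -⅘*(-5) + 2 = 4 + 2 = 6)
75/h(-18) - 137/K = 75/8 - 137/6 = -323/24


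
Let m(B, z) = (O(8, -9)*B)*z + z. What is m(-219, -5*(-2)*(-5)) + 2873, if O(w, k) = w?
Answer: 90423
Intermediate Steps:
m(B, z) = z + 8*B*z (m(B, z) = (8*B)*z + z = 8*B*z + z = z + 8*B*z)
m(-219, -5*(-2)*(-5)) + 2873 = (-5*(-2)*(-5))*(1 + 8*(-219)) + 2873 = (10*(-5))*(1 - 1752) + 2873 = -50*(-1751) + 2873 = 87550 + 2873 = 90423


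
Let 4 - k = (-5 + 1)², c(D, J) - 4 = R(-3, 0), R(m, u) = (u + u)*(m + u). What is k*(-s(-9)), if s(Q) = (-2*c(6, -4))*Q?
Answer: 864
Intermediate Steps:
R(m, u) = 2*u*(m + u) (R(m, u) = (2*u)*(m + u) = 2*u*(m + u))
c(D, J) = 4 (c(D, J) = 4 + 2*0*(-3 + 0) = 4 + 2*0*(-3) = 4 + 0 = 4)
k = -12 (k = 4 - (-5 + 1)² = 4 - 1*(-4)² = 4 - 1*16 = 4 - 16 = -12)
s(Q) = -8*Q (s(Q) = (-2*4)*Q = -8*Q)
k*(-s(-9)) = -(-12)*(-8*(-9)) = -(-12)*72 = -12*(-72) = 864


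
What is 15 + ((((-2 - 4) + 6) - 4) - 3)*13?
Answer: -76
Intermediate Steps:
15 + ((((-2 - 4) + 6) - 4) - 3)*13 = 15 + (((-6 + 6) - 4) - 3)*13 = 15 + ((0 - 4) - 3)*13 = 15 + (-4 - 3)*13 = 15 - 7*13 = 15 - 91 = -76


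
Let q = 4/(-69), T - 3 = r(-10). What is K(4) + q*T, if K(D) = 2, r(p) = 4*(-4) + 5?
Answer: 170/69 ≈ 2.4638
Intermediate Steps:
r(p) = -11 (r(p) = -16 + 5 = -11)
T = -8 (T = 3 - 11 = -8)
q = -4/69 (q = 4*(-1/69) = -4/69 ≈ -0.057971)
K(4) + q*T = 2 - 4/69*(-8) = 2 + 32/69 = 170/69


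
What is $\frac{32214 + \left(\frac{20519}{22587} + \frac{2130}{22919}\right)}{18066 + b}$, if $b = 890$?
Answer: $\frac{16676786572213}{9812980063068} \approx 1.6995$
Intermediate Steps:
$\frac{32214 + \left(\frac{20519}{22587} + \frac{2130}{22919}\right)}{18066 + b} = \frac{32214 + \left(\frac{20519}{22587} + \frac{2130}{22919}\right)}{18066 + 890} = \frac{32214 + \left(20519 \cdot \frac{1}{22587} + 2130 \cdot \frac{1}{22919}\right)}{18956} = \left(32214 + \left(\frac{20519}{22587} + \frac{2130}{22919}\right)\right) \frac{1}{18956} = \left(32214 + \frac{518385271}{517671453}\right) \frac{1}{18956} = \frac{16676786572213}{517671453} \cdot \frac{1}{18956} = \frac{16676786572213}{9812980063068}$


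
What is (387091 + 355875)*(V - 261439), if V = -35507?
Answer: -220620781836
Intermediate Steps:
(387091 + 355875)*(V - 261439) = (387091 + 355875)*(-35507 - 261439) = 742966*(-296946) = -220620781836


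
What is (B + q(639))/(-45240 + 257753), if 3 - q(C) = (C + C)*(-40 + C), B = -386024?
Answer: -1151543/212513 ≈ -5.4187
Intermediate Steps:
q(C) = 3 - 2*C*(-40 + C) (q(C) = 3 - (C + C)*(-40 + C) = 3 - 2*C*(-40 + C))
(B + q(639))/(-45240 + 257753) = (-386024 + (3 - 2*639**2 + 80*639))/(-45240 + 257753) = (-386024 + (3 - 2*408321 + 51120))/212513 = (-386024 + (3 - 816642 + 51120))*(1/212513) = (-386024 - 765519)*(1/212513) = -1151543*1/212513 = -1151543/212513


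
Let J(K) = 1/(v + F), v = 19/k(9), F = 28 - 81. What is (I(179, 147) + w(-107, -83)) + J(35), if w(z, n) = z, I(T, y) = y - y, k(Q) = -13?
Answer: -75769/708 ≈ -107.02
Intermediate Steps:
F = -53
I(T, y) = 0
v = -19/13 (v = 19/(-13) = 19*(-1/13) = -19/13 ≈ -1.4615)
J(K) = -13/708 (J(K) = 1/(-19/13 - 53) = 1/(-708/13) = -13/708)
(I(179, 147) + w(-107, -83)) + J(35) = (0 - 107) - 13/708 = -107 - 13/708 = -75769/708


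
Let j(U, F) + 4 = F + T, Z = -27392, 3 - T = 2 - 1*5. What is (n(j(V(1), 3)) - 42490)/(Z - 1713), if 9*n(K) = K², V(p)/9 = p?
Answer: 76477/52389 ≈ 1.4598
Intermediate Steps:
V(p) = 9*p
T = 6 (T = 3 - (2 - 1*5) = 3 - (2 - 5) = 3 - 1*(-3) = 3 + 3 = 6)
j(U, F) = 2 + F (j(U, F) = -4 + (F + 6) = -4 + (6 + F) = 2 + F)
n(K) = K²/9
(n(j(V(1), 3)) - 42490)/(Z - 1713) = ((2 + 3)²/9 - 42490)/(-27392 - 1713) = ((⅑)*5² - 42490)/(-29105) = ((⅑)*25 - 42490)*(-1/29105) = (25/9 - 42490)*(-1/29105) = -382385/9*(-1/29105) = 76477/52389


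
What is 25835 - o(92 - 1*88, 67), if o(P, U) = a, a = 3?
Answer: 25832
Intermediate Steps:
o(P, U) = 3
25835 - o(92 - 1*88, 67) = 25835 - 1*3 = 25835 - 3 = 25832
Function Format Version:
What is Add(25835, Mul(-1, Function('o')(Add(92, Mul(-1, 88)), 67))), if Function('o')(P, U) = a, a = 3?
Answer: 25832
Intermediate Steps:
Function('o')(P, U) = 3
Add(25835, Mul(-1, Function('o')(Add(92, Mul(-1, 88)), 67))) = Add(25835, Mul(-1, 3)) = Add(25835, -3) = 25832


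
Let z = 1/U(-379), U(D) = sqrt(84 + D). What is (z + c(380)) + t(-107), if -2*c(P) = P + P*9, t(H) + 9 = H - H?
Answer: -1909 - I*sqrt(295)/295 ≈ -1909.0 - 0.058222*I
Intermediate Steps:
t(H) = -9 (t(H) = -9 + (H - H) = -9 + 0 = -9)
c(P) = -5*P (c(P) = -(P + P*9)/2 = -(P + 9*P)/2 = -5*P)
z = -I*sqrt(295)/295 (z = 1/(sqrt(84 - 379)) = 1/(sqrt(-295)) = 1/(I*sqrt(295)) = -I*sqrt(295)/295 ≈ -0.058222*I)
(z + c(380)) + t(-107) = (-I*sqrt(295)/295 - 5*380) - 9 = (-I*sqrt(295)/295 - 1900) - 9 = (-1900 - I*sqrt(295)/295) - 9 = -1909 - I*sqrt(295)/295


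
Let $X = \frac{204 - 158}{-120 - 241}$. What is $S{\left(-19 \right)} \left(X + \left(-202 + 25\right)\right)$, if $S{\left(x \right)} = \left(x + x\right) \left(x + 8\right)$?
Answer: $- \frac{1406746}{19} \approx -74039.0$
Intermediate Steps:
$S{\left(x \right)} = 2 x \left(8 + x\right)$
$X = - \frac{46}{361}$ ($X = \frac{46}{-361} = 46 \left(- \frac{1}{361}\right) = - \frac{46}{361} \approx -0.12742$)
$S{\left(-19 \right)} \left(X + \left(-202 + 25\right)\right) = 2 \left(-19\right) \left(8 - 19\right) \left(- \frac{46}{361} + \left(-202 + 25\right)\right) = 2 \left(-19\right) \left(-11\right) \left(- \frac{46}{361} - 177\right) = 418 \left(- \frac{63943}{361}\right) = - \frac{1406746}{19}$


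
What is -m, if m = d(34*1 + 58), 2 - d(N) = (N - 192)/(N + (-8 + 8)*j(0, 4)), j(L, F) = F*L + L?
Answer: -71/23 ≈ -3.0870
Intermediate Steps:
j(L, F) = L + F*L
d(N) = 2 - (-192 + N)/N (d(N) = 2 - (N - 192)/(N + (-8 + 8)*(0*(1 + 4))) = 2 - (-192 + N)/(N + 0*(0*5)) = 2 - (-192 + N)/(N + 0*0) = 2 - (-192 + N)/(N + 0) = 2 - (-192 + N)/N)
m = 71/23 (m = (192 + (34*1 + 58))/(34*1 + 58) = (192 + (34 + 58))/(34 + 58) = (192 + 92)/92 = (1/92)*284 = 71/23 ≈ 3.0870)
-m = -1*71/23 = -71/23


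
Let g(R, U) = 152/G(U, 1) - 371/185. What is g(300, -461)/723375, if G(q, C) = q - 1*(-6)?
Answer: -7877/2435603625 ≈ -3.2341e-6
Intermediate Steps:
G(q, C) = 6 + q (G(q, C) = q + 6 = 6 + q)
g(R, U) = -371/185 + 152/(6 + U) (g(R, U) = 152/(6 + U) - 371/185 = -371/185 + 152/(6 + U))
g(300, -461)/723375 = ((25894 - 371*(-461))/(185*(6 - 461)))/723375 = ((1/185)*(25894 + 171031)/(-455))*(1/723375) = ((1/185)*(-1/455)*196925)*(1/723375) = -7877/3367*1/723375 = -7877/2435603625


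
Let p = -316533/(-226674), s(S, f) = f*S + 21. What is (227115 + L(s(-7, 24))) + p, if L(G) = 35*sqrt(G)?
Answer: 2451494383/10794 + 245*I*sqrt(3) ≈ 2.2712e+5 + 424.35*I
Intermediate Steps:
s(S, f) = 21 + S*f (s(S, f) = S*f + 21 = 21 + S*f)
p = 15073/10794 (p = -316533*(-1/226674) = 15073/10794 ≈ 1.3964)
(227115 + L(s(-7, 24))) + p = (227115 + 35*sqrt(21 - 7*24)) + 15073/10794 = (227115 + 35*sqrt(21 - 168)) + 15073/10794 = (227115 + 35*sqrt(-147)) + 15073/10794 = (227115 + 35*(7*I*sqrt(3))) + 15073/10794 = (227115 + 245*I*sqrt(3)) + 15073/10794 = 2451494383/10794 + 245*I*sqrt(3)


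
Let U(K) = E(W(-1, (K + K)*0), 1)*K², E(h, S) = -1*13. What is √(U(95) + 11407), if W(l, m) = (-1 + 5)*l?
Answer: I*√105918 ≈ 325.45*I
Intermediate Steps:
W(l, m) = 4*l
E(h, S) = -13
U(K) = -13*K²
√(U(95) + 11407) = √(-13*95² + 11407) = √(-13*9025 + 11407) = √(-117325 + 11407) = √(-105918) = I*√105918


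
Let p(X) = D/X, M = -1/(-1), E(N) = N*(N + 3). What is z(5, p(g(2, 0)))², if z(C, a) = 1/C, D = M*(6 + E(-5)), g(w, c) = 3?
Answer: 1/25 ≈ 0.040000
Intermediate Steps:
E(N) = N*(3 + N)
M = 1 (M = -1*(-1) = 1)
D = 16 (D = 1*(6 - 5*(3 - 5)) = 1*(6 - 5*(-2)) = 1*(6 + 10) = 1*16 = 16)
p(X) = 16/X
z(5, p(g(2, 0)))² = (1/5)² = (⅕)² = 1/25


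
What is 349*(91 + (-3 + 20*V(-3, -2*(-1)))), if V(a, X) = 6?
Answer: 72592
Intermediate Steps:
349*(91 + (-3 + 20*V(-3, -2*(-1)))) = 349*(91 + (-3 + 20*6)) = 349*(91 + (-3 + 120)) = 349*(91 + 117) = 349*208 = 72592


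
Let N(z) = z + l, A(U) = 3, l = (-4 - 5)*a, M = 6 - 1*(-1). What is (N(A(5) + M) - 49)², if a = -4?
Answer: 9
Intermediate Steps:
M = 7 (M = 6 + 1 = 7)
l = 36 (l = (-4 - 5)*(-4) = -9*(-4) = 36)
N(z) = 36 + z (N(z) = z + 36 = 36 + z)
(N(A(5) + M) - 49)² = ((36 + (3 + 7)) - 49)² = ((36 + 10) - 49)² = (46 - 49)² = (-3)² = 9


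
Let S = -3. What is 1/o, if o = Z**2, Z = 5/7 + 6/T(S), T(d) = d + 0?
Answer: 49/81 ≈ 0.60494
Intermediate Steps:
T(d) = d
Z = -9/7 (Z = 5/7 + 6/(-3) = 5*(1/7) + 6*(-1/3) = 5/7 - 2 = -9/7 ≈ -1.2857)
o = 81/49 (o = (-9/7)**2 = 81/49 ≈ 1.6531)
1/o = 1/(81/49) = 49/81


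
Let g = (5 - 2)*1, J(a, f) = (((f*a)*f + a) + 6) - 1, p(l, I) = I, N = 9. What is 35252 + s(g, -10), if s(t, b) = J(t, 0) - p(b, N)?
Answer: 35251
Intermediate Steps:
J(a, f) = 5 + a + a*f² (J(a, f) = (((a*f)*f + a) + 6) - 1 = ((a*f² + a) + 6) - 1 = ((a + a*f²) + 6) - 1 = (6 + a + a*f²) - 1 = 5 + a + a*f²)
g = 3 (g = 3*1 = 3)
s(t, b) = -4 + t (s(t, b) = (5 + t + t*0²) - 1*9 = (5 + t + t*0) - 9 = (5 + t + 0) - 9 = (5 + t) - 9 = -4 + t)
35252 + s(g, -10) = 35252 + (-4 + 3) = 35252 - 1 = 35251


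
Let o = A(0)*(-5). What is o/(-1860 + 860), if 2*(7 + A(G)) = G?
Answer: -7/200 ≈ -0.035000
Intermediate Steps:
A(G) = -7 + G/2
o = 35 (o = (-7 + (½)*0)*(-5) = (-7 + 0)*(-5) = -7*(-5) = 35)
o/(-1860 + 860) = 35/(-1860 + 860) = 35/(-1000) = 35*(-1/1000) = -7/200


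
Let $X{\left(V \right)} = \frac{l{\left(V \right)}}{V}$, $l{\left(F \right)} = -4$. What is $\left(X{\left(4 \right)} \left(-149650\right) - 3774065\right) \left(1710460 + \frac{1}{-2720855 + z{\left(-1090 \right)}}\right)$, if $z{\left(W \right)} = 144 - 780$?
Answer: $- \frac{16871657246613797485}{2721491} \approx -6.1994 \cdot 10^{12}$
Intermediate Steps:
$z{\left(W \right)} = -636$ ($z{\left(W \right)} = 144 - 780 = -636$)
$X{\left(V \right)} = - \frac{4}{V}$
$\left(X{\left(4 \right)} \left(-149650\right) - 3774065\right) \left(1710460 + \frac{1}{-2720855 + z{\left(-1090 \right)}}\right) = \left(- \frac{4}{4} \left(-149650\right) - 3774065\right) \left(1710460 + \frac{1}{-2720855 - 636}\right) = \left(\left(-4\right) \frac{1}{4} \left(-149650\right) - 3774065\right) \left(1710460 + \frac{1}{-2721491}\right) = \left(\left(-1\right) \left(-149650\right) - 3774065\right) \left(1710460 - \frac{1}{2721491}\right) = \left(149650 - 3774065\right) \frac{4655001495859}{2721491} = \left(-3624415\right) \frac{4655001495859}{2721491} = - \frac{16871657246613797485}{2721491}$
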